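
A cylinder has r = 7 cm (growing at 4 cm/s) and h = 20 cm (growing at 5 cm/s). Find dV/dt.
1365π cm³/s

V = πr²h
dV/dt = 2πrh·dr/dt + πr²·dh/dt
= 2π(7)(20)(4) + π(7)²(5)
= 1365π cm³/s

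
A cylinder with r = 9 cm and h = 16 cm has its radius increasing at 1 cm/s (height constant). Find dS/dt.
68π cm²/s

S = 2πrh + 2πr² (lateral + bases)
dS/dt = (2πh + 4πr)·dr/dt = (2π·16 + 4π·9)·1
= 68π cm²/s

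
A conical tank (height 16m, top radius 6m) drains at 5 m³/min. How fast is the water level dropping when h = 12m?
20/(81π) ≈ 0.0786 m/min

r/h = 6/16, so r = (3/8)h
V = (1/3)πr²h = (1/3)π((3/8)h)²h = (3/64)πh³
dV/dh = (9/64)πh²
dh/dt = (dV/dt)/(dV/dh) = -5/((9/64)π·12²) = -20/(81π) m/min
The level is dropping at 20/(81π) ≈ 0.0786 m/min.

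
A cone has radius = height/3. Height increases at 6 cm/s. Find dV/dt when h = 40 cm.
3200π/3 cm³/s

V = (1/3)π(h/3)²h = πh³/27
dV/dt = πh²/9 · 6
At h = 40: dV/dt = 3200π/3 cm³/s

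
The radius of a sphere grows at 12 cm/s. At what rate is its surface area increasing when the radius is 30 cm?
2880π cm²/s

S = 4πr²
dS/dt = dS/dr · dr/dt = 8πr · 12
At r = 30: dS/dt = 2880π cm²/s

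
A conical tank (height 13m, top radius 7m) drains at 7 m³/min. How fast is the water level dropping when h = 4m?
169/(112π) ≈ 0.4803 m/min

r/h = 7/13, so r = (7/13)h
V = (1/3)πr²h = (1/3)π((7/13)h)²h = (49/507)πh³
dV/dh = (49/169)πh²
dh/dt = (dV/dt)/(dV/dh) = -7/((49/169)π·4²) = -169/(112π) m/min
The level is dropping at 169/(112π) ≈ 0.4803 m/min.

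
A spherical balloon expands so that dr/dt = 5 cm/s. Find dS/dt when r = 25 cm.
1000π cm²/s

S = 4πr²
dS/dt = dS/dr · dr/dt = 8πr · 5
At r = 25: dS/dt = 1000π cm²/s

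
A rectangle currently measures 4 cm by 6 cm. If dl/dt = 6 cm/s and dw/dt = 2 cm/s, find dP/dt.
16 cm/s

P = 2(l + w)
dP/dt = 2(dl/dt + dw/dt) = 2(6 + 2) = 16 cm/s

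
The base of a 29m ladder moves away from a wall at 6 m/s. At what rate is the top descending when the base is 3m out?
9√13/52 ≈ 0.624 m/s

x² + y² = 29²
2x·dx/dt + 2y·dy/dt = 0
dy/dt = -x/y · dx/dt = -3/(8√13) · 6 = -9√13/52 m/s
The top is descending at 9√13/52 ≈ 0.624 m/s.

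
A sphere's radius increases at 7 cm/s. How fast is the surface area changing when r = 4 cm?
224π cm²/s

S = 4πr²
dS/dt = dS/dr · dr/dt = 8πr · 7
At r = 4: dS/dt = 224π cm²/s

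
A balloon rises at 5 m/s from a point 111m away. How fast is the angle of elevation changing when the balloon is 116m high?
0.021531 rad/s

tan(θ) = y/111
sec²(θ) · dθ/dt = (1/111) · dy/dt
dθ/dt = cos²(θ)/111 · 5 = 111/(111² + 116²) · 5
dθ/dt = 0.021531 rad/s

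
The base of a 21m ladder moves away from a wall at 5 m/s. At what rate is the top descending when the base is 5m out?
25√26/104 ≈ 1.226 m/s

x² + y² = 21²
2x·dx/dt + 2y·dy/dt = 0
dy/dt = -x/y · dx/dt = -5/(4√26) · 5 = -25√26/104 m/s
The top is descending at 25√26/104 ≈ 1.226 m/s.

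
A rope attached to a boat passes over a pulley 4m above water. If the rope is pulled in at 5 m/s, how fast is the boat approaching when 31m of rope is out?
31√105/63 ≈ 5.042 m/s

rope² = x² + 4²
x = √(31² - 4²) = 3√105
dx/dt = (rope/x) · d(rope)/dt = (31/(3√105)) · (-5) = -31√105/63 m/s
The boat approaches at 31√105/63 ≈ 5.042 m/s.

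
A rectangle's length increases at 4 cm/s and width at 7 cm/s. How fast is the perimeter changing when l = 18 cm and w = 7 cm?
22 cm/s

P = 2(l + w)
dP/dt = 2(dl/dt + dw/dt) = 2(4 + 7) = 22 cm/s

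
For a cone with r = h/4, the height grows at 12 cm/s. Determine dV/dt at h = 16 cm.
192π cm³/s

V = (1/3)π(h/4)²h = πh³/48
dV/dt = πh²/16 · 12
At h = 16: dV/dt = 192π cm³/s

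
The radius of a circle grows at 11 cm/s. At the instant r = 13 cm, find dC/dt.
22π cm/s

C = 2πr
dC/dt = 2π · dr/dt = 2π · 11 = 22π cm/s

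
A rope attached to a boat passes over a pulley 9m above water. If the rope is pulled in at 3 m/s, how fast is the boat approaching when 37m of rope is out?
111√322/644 ≈ 3.093 m/s

rope² = x² + 9²
x = √(37² - 9²) = 2√322
dx/dt = (rope/x) · d(rope)/dt = (37/(2√322)) · (-3) = -111√322/644 m/s
The boat approaches at 111√322/644 ≈ 3.093 m/s.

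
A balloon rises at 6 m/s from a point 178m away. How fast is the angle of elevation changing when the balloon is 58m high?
0.030472 rad/s

tan(θ) = y/178
sec²(θ) · dθ/dt = (1/178) · dy/dt
dθ/dt = cos²(θ)/178 · 6 = 178/(178² + 58²) · 6
dθ/dt = 0.030472 rad/s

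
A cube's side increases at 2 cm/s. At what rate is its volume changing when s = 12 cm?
864 cm³/s

V = s³
dV/dt = 3s² · ds/dt = 3·12²·2 = 864 cm³/s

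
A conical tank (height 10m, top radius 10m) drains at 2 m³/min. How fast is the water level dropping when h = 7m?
2/(49π) ≈ 0.01299 m/min

r/h = 10/10, so r = h
V = (1/3)πr²h = (1/3)π(h)²h = (1/3)πh³
dV/dh = πh²
dh/dt = (dV/dt)/(dV/dh) = -2/(π·7²) = -2/(49π) m/min
The level is dropping at 2/(49π) ≈ 0.01299 m/min.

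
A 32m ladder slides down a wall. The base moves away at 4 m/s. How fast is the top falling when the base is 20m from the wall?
20√39/39 ≈ 3.203 m/s

x² + y² = 32²
2x·dx/dt + 2y·dy/dt = 0
dy/dt = -x/y · dx/dt = -20/(4√39) · 4 = -20√39/39 m/s
The top is descending at 20√39/39 ≈ 3.203 m/s.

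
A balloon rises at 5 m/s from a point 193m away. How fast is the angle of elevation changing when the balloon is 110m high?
0.019555 rad/s

tan(θ) = y/193
sec²(θ) · dθ/dt = (1/193) · dy/dt
dθ/dt = cos²(θ)/193 · 5 = 193/(193² + 110²) · 5
dθ/dt = 0.019555 rad/s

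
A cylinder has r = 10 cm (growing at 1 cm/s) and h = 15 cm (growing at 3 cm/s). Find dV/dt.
600π cm³/s

V = πr²h
dV/dt = 2πrh·dr/dt + πr²·dh/dt
= 2π(10)(15)(1) + π(10)²(3)
= 600π cm³/s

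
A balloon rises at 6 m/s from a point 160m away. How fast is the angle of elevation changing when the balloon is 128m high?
0.022866 rad/s

tan(θ) = y/160
sec²(θ) · dθ/dt = (1/160) · dy/dt
dθ/dt = cos²(θ)/160 · 6 = 160/(160² + 128²) · 6
dθ/dt = 0.022866 rad/s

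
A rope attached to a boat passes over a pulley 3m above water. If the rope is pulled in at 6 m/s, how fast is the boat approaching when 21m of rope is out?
7√3/2 ≈ 6.062 m/s

rope² = x² + 3²
x = √(21² - 3²) = 12√3
dx/dt = (rope/x) · d(rope)/dt = (21/(12√3)) · (-6) = -7√3/2 m/s
The boat approaches at 7√3/2 ≈ 6.062 m/s.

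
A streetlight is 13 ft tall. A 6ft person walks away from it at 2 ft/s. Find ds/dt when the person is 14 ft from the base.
12/7 ft/s

By similar triangles: 13/(x+s) = 6/s
Solving: s = 6x/7
ds/dt = 6/7 · dx/dt = 6/7 · 2 = 12/7 ft/s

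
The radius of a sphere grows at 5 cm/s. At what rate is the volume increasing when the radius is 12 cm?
2880π cm³/s

V = (4/3)πr³
dV/dt = dV/dr · dr/dt = 4πr² · 5
At r = 12: dV/dt = 2880π cm³/s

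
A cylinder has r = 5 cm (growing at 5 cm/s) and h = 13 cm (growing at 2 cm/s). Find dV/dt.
700π cm³/s

V = πr²h
dV/dt = 2πrh·dr/dt + πr²·dh/dt
= 2π(5)(13)(5) + π(5)²(2)
= 700π cm³/s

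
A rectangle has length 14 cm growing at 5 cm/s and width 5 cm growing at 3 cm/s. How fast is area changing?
67 cm²/s

A = lw
dA/dt = w·dl/dt + l·dw/dt = 5·5 + 14·3 = 67 cm²/s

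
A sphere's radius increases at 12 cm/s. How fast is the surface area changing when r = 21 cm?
2016π cm²/s

S = 4πr²
dS/dt = dS/dr · dr/dt = 8πr · 12
At r = 21: dS/dt = 2016π cm²/s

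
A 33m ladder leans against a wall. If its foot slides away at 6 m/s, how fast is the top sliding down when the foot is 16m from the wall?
96√17/119 ≈ 3.326 m/s

x² + y² = 33²
2x·dx/dt + 2y·dy/dt = 0
dy/dt = -x/y · dx/dt = -16/(7√17) · 6 = -96√17/119 m/s
The top is descending at 96√17/119 ≈ 3.326 m/s.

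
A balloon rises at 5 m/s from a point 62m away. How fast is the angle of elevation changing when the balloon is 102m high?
0.021757 rad/s

tan(θ) = y/62
sec²(θ) · dθ/dt = (1/62) · dy/dt
dθ/dt = cos²(θ)/62 · 5 = 62/(62² + 102²) · 5
dθ/dt = 0.021757 rad/s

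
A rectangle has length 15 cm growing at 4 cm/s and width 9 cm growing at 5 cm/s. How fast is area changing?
111 cm²/s

A = lw
dA/dt = w·dl/dt + l·dw/dt = 9·4 + 15·5 = 111 cm²/s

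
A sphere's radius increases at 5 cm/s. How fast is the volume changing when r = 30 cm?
18000π cm³/s

V = (4/3)πr³
dV/dt = dV/dr · dr/dt = 4πr² · 5
At r = 30: dV/dt = 18000π cm³/s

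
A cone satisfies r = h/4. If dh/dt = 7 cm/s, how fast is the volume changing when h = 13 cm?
1183π/16 cm³/s

V = (1/3)π(h/4)²h = πh³/48
dV/dt = πh²/16 · 7
At h = 13: dV/dt = 1183π/16 cm³/s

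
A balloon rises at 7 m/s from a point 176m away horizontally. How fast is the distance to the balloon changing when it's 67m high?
469√35465/35465 ≈ 2.49 m/s

z² = 176² + y²
z = √(176² + 67²) = √35465
dz/dt = y/z · dy/dt = 67/√35465 · 7 = 469√35465/35465 ≈ 2.49 m/s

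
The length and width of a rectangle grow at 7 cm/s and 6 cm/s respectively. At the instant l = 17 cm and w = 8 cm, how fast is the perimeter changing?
26 cm/s

P = 2(l + w)
dP/dt = 2(dl/dt + dw/dt) = 2(7 + 6) = 26 cm/s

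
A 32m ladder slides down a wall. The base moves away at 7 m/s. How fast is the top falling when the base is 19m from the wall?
133√663/663 ≈ 5.165 m/s

x² + y² = 32²
2x·dx/dt + 2y·dy/dt = 0
dy/dt = -x/y · dx/dt = -19/√663 · 7 = -133√663/663 m/s
The top is descending at 133√663/663 ≈ 5.165 m/s.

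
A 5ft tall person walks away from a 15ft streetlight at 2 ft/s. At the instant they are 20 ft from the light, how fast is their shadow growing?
1 ft/s

By similar triangles: 15/(x+s) = 5/s
Solving: s = 5x/10
ds/dt = 5/10 · dx/dt = 1/2 · 2 = 1 ft/s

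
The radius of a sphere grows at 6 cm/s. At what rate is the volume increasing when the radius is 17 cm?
6936π cm³/s

V = (4/3)πr³
dV/dt = dV/dr · dr/dt = 4πr² · 6
At r = 17: dV/dt = 6936π cm³/s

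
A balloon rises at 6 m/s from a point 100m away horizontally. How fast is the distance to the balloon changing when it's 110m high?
66√221/221 ≈ 4.44 m/s

z² = 100² + y²
z = √(100² + 110²) = 10√221
dz/dt = y/z · dy/dt = 110/(10√221) · 6 = 66√221/221 ≈ 4.44 m/s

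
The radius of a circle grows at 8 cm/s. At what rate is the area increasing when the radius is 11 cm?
176π cm²/s

A = πr²
dA/dt = 2πr · dr/dt = 2π(11)(8) = 176π cm²/s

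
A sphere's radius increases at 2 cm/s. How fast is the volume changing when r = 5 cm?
200π cm³/s

V = (4/3)πr³
dV/dt = dV/dr · dr/dt = 4πr² · 2
At r = 5: dV/dt = 200π cm³/s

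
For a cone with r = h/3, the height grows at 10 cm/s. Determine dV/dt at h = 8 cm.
640π/9 cm³/s

V = (1/3)π(h/3)²h = πh³/27
dV/dt = πh²/9 · 10
At h = 8: dV/dt = 640π/9 cm³/s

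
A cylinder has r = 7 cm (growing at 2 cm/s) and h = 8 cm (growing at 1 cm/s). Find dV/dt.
273π cm³/s

V = πr²h
dV/dt = 2πrh·dr/dt + πr²·dh/dt
= 2π(7)(8)(2) + π(7)²(1)
= 273π cm³/s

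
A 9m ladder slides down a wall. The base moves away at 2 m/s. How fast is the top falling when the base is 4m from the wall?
8√65/65 ≈ 0.9923 m/s

x² + y² = 9²
2x·dx/dt + 2y·dy/dt = 0
dy/dt = -x/y · dx/dt = -4/√65 · 2 = -8√65/65 m/s
The top is descending at 8√65/65 ≈ 0.9923 m/s.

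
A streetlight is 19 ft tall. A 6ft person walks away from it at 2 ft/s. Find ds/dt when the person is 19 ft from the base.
12/13 ft/s

By similar triangles: 19/(x+s) = 6/s
Solving: s = 6x/13
ds/dt = 6/13 · dx/dt = 6/13 · 2 = 12/13 ft/s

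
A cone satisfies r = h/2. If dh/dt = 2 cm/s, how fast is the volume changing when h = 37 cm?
1369π/2 cm³/s

V = (1/3)π(h/2)²h = πh³/12
dV/dt = πh²/4 · 2
At h = 37: dV/dt = 1369π/2 cm³/s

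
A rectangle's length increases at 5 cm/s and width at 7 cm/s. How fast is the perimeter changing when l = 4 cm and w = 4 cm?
24 cm/s

P = 2(l + w)
dP/dt = 2(dl/dt + dw/dt) = 2(5 + 7) = 24 cm/s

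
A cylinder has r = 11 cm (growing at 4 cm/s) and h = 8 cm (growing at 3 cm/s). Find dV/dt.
1067π cm³/s

V = πr²h
dV/dt = 2πrh·dr/dt + πr²·dh/dt
= 2π(11)(8)(4) + π(11)²(3)
= 1067π cm³/s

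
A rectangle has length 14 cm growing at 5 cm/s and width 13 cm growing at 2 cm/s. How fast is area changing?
93 cm²/s

A = lw
dA/dt = w·dl/dt + l·dw/dt = 13·5 + 14·2 = 93 cm²/s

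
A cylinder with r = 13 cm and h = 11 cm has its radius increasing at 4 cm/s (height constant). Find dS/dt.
296π cm²/s

S = 2πrh + 2πr² (lateral + bases)
dS/dt = (2πh + 4πr)·dr/dt = (2π·11 + 4π·13)·4
= 296π cm²/s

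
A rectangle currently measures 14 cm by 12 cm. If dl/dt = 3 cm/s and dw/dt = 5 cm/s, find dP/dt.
16 cm/s

P = 2(l + w)
dP/dt = 2(dl/dt + dw/dt) = 2(3 + 5) = 16 cm/s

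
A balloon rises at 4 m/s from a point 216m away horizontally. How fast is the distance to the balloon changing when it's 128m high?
64√985/985 ≈ 2.039 m/s

z² = 216² + y²
z = √(216² + 128²) = 8√985
dz/dt = y/z · dy/dt = 128/(8√985) · 4 = 64√985/985 ≈ 2.039 m/s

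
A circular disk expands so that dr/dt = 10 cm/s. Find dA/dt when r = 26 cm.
520π cm²/s

A = πr²
dA/dt = 2πr · dr/dt = 2π(26)(10) = 520π cm²/s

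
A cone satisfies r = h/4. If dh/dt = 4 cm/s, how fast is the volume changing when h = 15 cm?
225π/4 cm³/s

V = (1/3)π(h/4)²h = πh³/48
dV/dt = πh²/16 · 4
At h = 15: dV/dt = 225π/4 cm³/s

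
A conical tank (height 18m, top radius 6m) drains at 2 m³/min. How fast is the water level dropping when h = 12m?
1/(8π) ≈ 0.03979 m/min

r/h = 6/18, so r = (1/3)h
V = (1/3)πr²h = (1/3)π((1/3)h)²h = (1/27)πh³
dV/dh = (1/9)πh²
dh/dt = (dV/dt)/(dV/dh) = -2/((1/9)π·12²) = -1/(8π) m/min
The level is dropping at 1/(8π) ≈ 0.03979 m/min.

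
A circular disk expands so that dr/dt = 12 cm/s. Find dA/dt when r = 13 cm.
312π cm²/s

A = πr²
dA/dt = 2πr · dr/dt = 2π(13)(12) = 312π cm²/s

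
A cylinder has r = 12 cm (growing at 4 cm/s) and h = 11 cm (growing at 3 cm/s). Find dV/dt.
1488π cm³/s

V = πr²h
dV/dt = 2πrh·dr/dt + πr²·dh/dt
= 2π(12)(11)(4) + π(12)²(3)
= 1488π cm³/s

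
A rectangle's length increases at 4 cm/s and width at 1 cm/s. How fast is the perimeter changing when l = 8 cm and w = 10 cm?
10 cm/s

P = 2(l + w)
dP/dt = 2(dl/dt + dw/dt) = 2(4 + 1) = 10 cm/s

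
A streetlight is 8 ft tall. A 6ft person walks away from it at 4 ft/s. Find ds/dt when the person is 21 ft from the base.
12 ft/s

By similar triangles: 8/(x+s) = 6/s
Solving: s = 6x/2
ds/dt = 6/2 · dx/dt = 3 · 4 = 12 ft/s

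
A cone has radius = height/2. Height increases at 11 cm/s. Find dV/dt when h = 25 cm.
6875π/4 cm³/s

V = (1/3)π(h/2)²h = πh³/12
dV/dt = πh²/4 · 11
At h = 25: dV/dt = 6875π/4 cm³/s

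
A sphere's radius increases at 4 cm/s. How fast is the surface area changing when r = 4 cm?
128π cm²/s

S = 4πr²
dS/dt = dS/dr · dr/dt = 8πr · 4
At r = 4: dS/dt = 128π cm²/s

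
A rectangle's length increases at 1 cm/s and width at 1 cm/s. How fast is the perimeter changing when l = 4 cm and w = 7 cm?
4 cm/s

P = 2(l + w)
dP/dt = 2(dl/dt + dw/dt) = 2(1 + 1) = 4 cm/s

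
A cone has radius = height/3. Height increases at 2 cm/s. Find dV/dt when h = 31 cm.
1922π/9 cm³/s

V = (1/3)π(h/3)²h = πh³/27
dV/dt = πh²/9 · 2
At h = 31: dV/dt = 1922π/9 cm³/s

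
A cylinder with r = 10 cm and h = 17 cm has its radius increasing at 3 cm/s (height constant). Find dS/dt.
222π cm²/s

S = 2πrh + 2πr² (lateral + bases)
dS/dt = (2πh + 4πr)·dr/dt = (2π·17 + 4π·10)·3
= 222π cm²/s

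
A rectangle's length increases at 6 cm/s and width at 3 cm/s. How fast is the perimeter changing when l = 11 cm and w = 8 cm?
18 cm/s

P = 2(l + w)
dP/dt = 2(dl/dt + dw/dt) = 2(6 + 3) = 18 cm/s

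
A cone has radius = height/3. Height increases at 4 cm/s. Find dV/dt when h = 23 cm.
2116π/9 cm³/s

V = (1/3)π(h/3)²h = πh³/27
dV/dt = πh²/9 · 4
At h = 23: dV/dt = 2116π/9 cm³/s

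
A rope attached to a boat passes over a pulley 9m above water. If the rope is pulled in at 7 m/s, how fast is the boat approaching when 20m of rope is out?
140√319/319 ≈ 7.838 m/s

rope² = x² + 9²
x = √(20² - 9²) = √319
dx/dt = (rope/x) · d(rope)/dt = (20/√319) · (-7) = -140√319/319 m/s
The boat approaches at 140√319/319 ≈ 7.838 m/s.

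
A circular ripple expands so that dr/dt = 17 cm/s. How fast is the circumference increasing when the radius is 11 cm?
34π cm/s

C = 2πr
dC/dt = 2π · dr/dt = 2π · 17 = 34π cm/s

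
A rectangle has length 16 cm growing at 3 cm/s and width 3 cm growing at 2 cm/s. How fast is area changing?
41 cm²/s

A = lw
dA/dt = w·dl/dt + l·dw/dt = 3·3 + 16·2 = 41 cm²/s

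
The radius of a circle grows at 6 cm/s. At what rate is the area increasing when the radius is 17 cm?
204π cm²/s

A = πr²
dA/dt = 2πr · dr/dt = 2π(17)(6) = 204π cm²/s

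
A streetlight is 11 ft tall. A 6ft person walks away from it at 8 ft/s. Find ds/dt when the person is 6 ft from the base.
48/5 ft/s

By similar triangles: 11/(x+s) = 6/s
Solving: s = 6x/5
ds/dt = 6/5 · dx/dt = 6/5 · 8 = 48/5 ft/s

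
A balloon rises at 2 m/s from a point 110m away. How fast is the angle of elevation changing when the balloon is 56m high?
0.014439 rad/s

tan(θ) = y/110
sec²(θ) · dθ/dt = (1/110) · dy/dt
dθ/dt = cos²(θ)/110 · 2 = 110/(110² + 56²) · 2
dθ/dt = 0.014439 rad/s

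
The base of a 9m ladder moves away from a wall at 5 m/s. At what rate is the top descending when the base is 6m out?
2√5 ≈ 4.472 m/s

x² + y² = 9²
2x·dx/dt + 2y·dy/dt = 0
dy/dt = -x/y · dx/dt = -6/(3√5) · 5 = -2√5 m/s
The top is descending at 2√5 ≈ 4.472 m/s.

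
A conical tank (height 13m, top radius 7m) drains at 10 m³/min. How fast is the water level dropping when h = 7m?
1690/(2401π) ≈ 0.224 m/min

r/h = 7/13, so r = (7/13)h
V = (1/3)πr²h = (1/3)π((7/13)h)²h = (49/507)πh³
dV/dh = (49/169)πh²
dh/dt = (dV/dt)/(dV/dh) = -10/((49/169)π·7²) = -1690/(2401π) m/min
The level is dropping at 1690/(2401π) ≈ 0.224 m/min.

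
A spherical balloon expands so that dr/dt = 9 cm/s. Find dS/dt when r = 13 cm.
936π cm²/s

S = 4πr²
dS/dt = dS/dr · dr/dt = 8πr · 9
At r = 13: dS/dt = 936π cm²/s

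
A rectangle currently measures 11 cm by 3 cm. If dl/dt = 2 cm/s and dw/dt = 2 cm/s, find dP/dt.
8 cm/s

P = 2(l + w)
dP/dt = 2(dl/dt + dw/dt) = 2(2 + 2) = 8 cm/s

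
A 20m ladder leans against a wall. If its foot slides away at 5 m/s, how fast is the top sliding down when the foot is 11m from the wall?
55√31/93 ≈ 3.293 m/s

x² + y² = 20²
2x·dx/dt + 2y·dy/dt = 0
dy/dt = -x/y · dx/dt = -11/(3√31) · 5 = -55√31/93 m/s
The top is descending at 55√31/93 ≈ 3.293 m/s.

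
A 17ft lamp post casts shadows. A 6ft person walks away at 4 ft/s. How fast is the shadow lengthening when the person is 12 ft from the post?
24/11 ft/s

By similar triangles: 17/(x+s) = 6/s
Solving: s = 6x/11
ds/dt = 6/11 · dx/dt = 6/11 · 4 = 24/11 ft/s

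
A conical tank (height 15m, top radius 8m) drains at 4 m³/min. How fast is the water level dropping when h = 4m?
225/(256π) ≈ 0.2798 m/min

r/h = 8/15, so r = (8/15)h
V = (1/3)πr²h = (1/3)π((8/15)h)²h = (64/675)πh³
dV/dh = (64/225)πh²
dh/dt = (dV/dt)/(dV/dh) = -4/((64/225)π·4²) = -225/(256π) m/min
The level is dropping at 225/(256π) ≈ 0.2798 m/min.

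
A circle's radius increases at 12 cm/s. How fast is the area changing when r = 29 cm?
696π cm²/s

A = πr²
dA/dt = 2πr · dr/dt = 2π(29)(12) = 696π cm²/s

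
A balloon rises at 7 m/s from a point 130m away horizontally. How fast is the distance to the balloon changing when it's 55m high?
77√797/797 ≈ 2.727 m/s

z² = 130² + y²
z = √(130² + 55²) = 5√797
dz/dt = y/z · dy/dt = 55/(5√797) · 7 = 77√797/797 ≈ 2.727 m/s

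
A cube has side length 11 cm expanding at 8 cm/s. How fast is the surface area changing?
1056 cm²/s

A = 6s²
dA/dt = 12s · ds/dt = 12·11·8 = 1056 cm²/s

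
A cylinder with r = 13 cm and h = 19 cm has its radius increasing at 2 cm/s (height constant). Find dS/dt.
180π cm²/s

S = 2πrh + 2πr² (lateral + bases)
dS/dt = (2πh + 4πr)·dr/dt = (2π·19 + 4π·13)·2
= 180π cm²/s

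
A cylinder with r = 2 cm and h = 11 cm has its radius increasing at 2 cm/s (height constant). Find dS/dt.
60π cm²/s

S = 2πrh + 2πr² (lateral + bases)
dS/dt = (2πh + 4πr)·dr/dt = (2π·11 + 4π·2)·2
= 60π cm²/s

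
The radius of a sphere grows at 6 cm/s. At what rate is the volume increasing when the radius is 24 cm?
13824π cm³/s

V = (4/3)πr³
dV/dt = dV/dr · dr/dt = 4πr² · 6
At r = 24: dV/dt = 13824π cm³/s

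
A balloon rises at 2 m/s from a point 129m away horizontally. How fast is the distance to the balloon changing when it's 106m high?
212√27877/27877 ≈ 1.27 m/s

z² = 129² + y²
z = √(129² + 106²) = √27877
dz/dt = y/z · dy/dt = 106/√27877 · 2 = 212√27877/27877 ≈ 1.27 m/s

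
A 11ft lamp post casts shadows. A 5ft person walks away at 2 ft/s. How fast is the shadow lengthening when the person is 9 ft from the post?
5/3 ft/s

By similar triangles: 11/(x+s) = 5/s
Solving: s = 5x/6
ds/dt = 5/6 · dx/dt = 5/6 · 2 = 5/3 ft/s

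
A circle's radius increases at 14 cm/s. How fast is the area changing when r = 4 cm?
112π cm²/s

A = πr²
dA/dt = 2πr · dr/dt = 2π(4)(14) = 112π cm²/s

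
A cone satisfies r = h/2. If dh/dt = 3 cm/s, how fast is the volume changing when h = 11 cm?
363π/4 cm³/s

V = (1/3)π(h/2)²h = πh³/12
dV/dt = πh²/4 · 3
At h = 11: dV/dt = 363π/4 cm³/s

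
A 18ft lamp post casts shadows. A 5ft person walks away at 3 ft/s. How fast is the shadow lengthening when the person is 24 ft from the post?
15/13 ft/s

By similar triangles: 18/(x+s) = 5/s
Solving: s = 5x/13
ds/dt = 5/13 · dx/dt = 5/13 · 3 = 15/13 ft/s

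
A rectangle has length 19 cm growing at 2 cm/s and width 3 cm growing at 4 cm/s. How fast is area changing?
82 cm²/s

A = lw
dA/dt = w·dl/dt + l·dw/dt = 3·2 + 19·4 = 82 cm²/s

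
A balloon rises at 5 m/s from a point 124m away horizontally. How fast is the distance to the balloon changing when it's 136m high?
170√2117/2117 ≈ 3.695 m/s

z² = 124² + y²
z = √(124² + 136²) = 4√2117
dz/dt = y/z · dy/dt = 136/(4√2117) · 5 = 170√2117/2117 ≈ 3.695 m/s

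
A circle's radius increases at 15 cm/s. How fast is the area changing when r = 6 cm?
180π cm²/s

A = πr²
dA/dt = 2πr · dr/dt = 2π(6)(15) = 180π cm²/s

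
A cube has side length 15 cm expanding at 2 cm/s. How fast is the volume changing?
1350 cm³/s

V = s³
dV/dt = 3s² · ds/dt = 3·15²·2 = 1350 cm³/s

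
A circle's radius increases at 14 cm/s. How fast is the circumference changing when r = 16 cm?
28π cm/s

C = 2πr
dC/dt = 2π · dr/dt = 2π · 14 = 28π cm/s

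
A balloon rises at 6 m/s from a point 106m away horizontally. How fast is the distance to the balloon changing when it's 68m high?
204√3965/3965 ≈ 3.24 m/s

z² = 106² + y²
z = √(106² + 68²) = 2√3965
dz/dt = y/z · dy/dt = 68/(2√3965) · 6 = 204√3965/3965 ≈ 3.24 m/s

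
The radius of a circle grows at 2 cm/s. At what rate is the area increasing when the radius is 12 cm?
48π cm²/s

A = πr²
dA/dt = 2πr · dr/dt = 2π(12)(2) = 48π cm²/s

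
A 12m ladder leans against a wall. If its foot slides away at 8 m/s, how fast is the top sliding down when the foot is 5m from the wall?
40√119/119 ≈ 3.667 m/s

x² + y² = 12²
2x·dx/dt + 2y·dy/dt = 0
dy/dt = -x/y · dx/dt = -5/√119 · 8 = -40√119/119 m/s
The top is descending at 40√119/119 ≈ 3.667 m/s.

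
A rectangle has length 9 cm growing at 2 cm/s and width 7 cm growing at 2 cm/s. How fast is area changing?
32 cm²/s

A = lw
dA/dt = w·dl/dt + l·dw/dt = 7·2 + 9·2 = 32 cm²/s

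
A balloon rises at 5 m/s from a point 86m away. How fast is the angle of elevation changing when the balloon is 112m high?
0.021565 rad/s

tan(θ) = y/86
sec²(θ) · dθ/dt = (1/86) · dy/dt
dθ/dt = cos²(θ)/86 · 5 = 86/(86² + 112²) · 5
dθ/dt = 0.021565 rad/s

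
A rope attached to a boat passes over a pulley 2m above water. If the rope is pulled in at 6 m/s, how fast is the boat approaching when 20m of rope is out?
20√11/11 ≈ 6.03 m/s

rope² = x² + 2²
x = √(20² - 2²) = 6√11
dx/dt = (rope/x) · d(rope)/dt = (20/(6√11)) · (-6) = -20√11/11 m/s
The boat approaches at 20√11/11 ≈ 6.03 m/s.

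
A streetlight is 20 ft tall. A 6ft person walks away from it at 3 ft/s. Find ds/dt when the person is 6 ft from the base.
9/7 ft/s

By similar triangles: 20/(x+s) = 6/s
Solving: s = 6x/14
ds/dt = 6/14 · dx/dt = 3/7 · 3 = 9/7 ft/s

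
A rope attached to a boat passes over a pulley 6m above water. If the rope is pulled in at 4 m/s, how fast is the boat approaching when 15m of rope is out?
20√21/21 ≈ 4.364 m/s

rope² = x² + 6²
x = √(15² - 6²) = 3√21
dx/dt = (rope/x) · d(rope)/dt = (15/(3√21)) · (-4) = -20√21/21 m/s
The boat approaches at 20√21/21 ≈ 4.364 m/s.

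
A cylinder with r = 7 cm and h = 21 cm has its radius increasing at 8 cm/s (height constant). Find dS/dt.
560π cm²/s

S = 2πrh + 2πr² (lateral + bases)
dS/dt = (2πh + 4πr)·dr/dt = (2π·21 + 4π·7)·8
= 560π cm²/s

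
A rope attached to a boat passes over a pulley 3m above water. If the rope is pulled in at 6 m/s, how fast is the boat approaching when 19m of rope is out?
57√22/44 ≈ 6.076 m/s

rope² = x² + 3²
x = √(19² - 3²) = 4√22
dx/dt = (rope/x) · d(rope)/dt = (19/(4√22)) · (-6) = -57√22/44 m/s
The boat approaches at 57√22/44 ≈ 6.076 m/s.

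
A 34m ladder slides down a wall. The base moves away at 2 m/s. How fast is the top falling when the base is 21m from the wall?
42√715/715 ≈ 1.571 m/s

x² + y² = 34²
2x·dx/dt + 2y·dy/dt = 0
dy/dt = -x/y · dx/dt = -21/√715 · 2 = -42√715/715 m/s
The top is descending at 42√715/715 ≈ 1.571 m/s.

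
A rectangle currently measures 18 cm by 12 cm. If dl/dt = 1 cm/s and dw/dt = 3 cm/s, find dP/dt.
8 cm/s

P = 2(l + w)
dP/dt = 2(dl/dt + dw/dt) = 2(1 + 3) = 8 cm/s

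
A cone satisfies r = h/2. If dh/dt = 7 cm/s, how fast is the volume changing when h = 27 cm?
5103π/4 cm³/s

V = (1/3)π(h/2)²h = πh³/12
dV/dt = πh²/4 · 7
At h = 27: dV/dt = 5103π/4 cm³/s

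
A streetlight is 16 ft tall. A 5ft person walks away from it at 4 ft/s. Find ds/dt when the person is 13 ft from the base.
20/11 ft/s

By similar triangles: 16/(x+s) = 5/s
Solving: s = 5x/11
ds/dt = 5/11 · dx/dt = 5/11 · 4 = 20/11 ft/s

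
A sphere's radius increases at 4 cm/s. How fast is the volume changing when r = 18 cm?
5184π cm³/s

V = (4/3)πr³
dV/dt = dV/dr · dr/dt = 4πr² · 4
At r = 18: dV/dt = 5184π cm³/s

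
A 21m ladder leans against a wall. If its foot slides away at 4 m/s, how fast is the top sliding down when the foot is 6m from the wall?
8√5/15 ≈ 1.193 m/s

x² + y² = 21²
2x·dx/dt + 2y·dy/dt = 0
dy/dt = -x/y · dx/dt = -6/(9√5) · 4 = -8√5/15 m/s
The top is descending at 8√5/15 ≈ 1.193 m/s.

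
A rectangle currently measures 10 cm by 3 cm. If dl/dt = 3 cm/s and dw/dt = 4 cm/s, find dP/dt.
14 cm/s

P = 2(l + w)
dP/dt = 2(dl/dt + dw/dt) = 2(3 + 4) = 14 cm/s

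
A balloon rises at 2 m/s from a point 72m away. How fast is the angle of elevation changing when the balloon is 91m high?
0.010694 rad/s

tan(θ) = y/72
sec²(θ) · dθ/dt = (1/72) · dy/dt
dθ/dt = cos²(θ)/72 · 2 = 72/(72² + 91²) · 2
dθ/dt = 0.010694 rad/s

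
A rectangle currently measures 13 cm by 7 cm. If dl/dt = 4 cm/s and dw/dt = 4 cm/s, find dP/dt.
16 cm/s

P = 2(l + w)
dP/dt = 2(dl/dt + dw/dt) = 2(4 + 4) = 16 cm/s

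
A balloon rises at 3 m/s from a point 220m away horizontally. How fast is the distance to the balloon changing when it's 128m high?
96√4049/4049 ≈ 1.509 m/s

z² = 220² + y²
z = √(220² + 128²) = 4√4049
dz/dt = y/z · dy/dt = 128/(4√4049) · 3 = 96√4049/4049 ≈ 1.509 m/s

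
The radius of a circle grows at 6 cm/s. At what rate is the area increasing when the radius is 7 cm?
84π cm²/s

A = πr²
dA/dt = 2πr · dr/dt = 2π(7)(6) = 84π cm²/s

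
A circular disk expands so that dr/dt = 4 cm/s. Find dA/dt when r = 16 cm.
128π cm²/s

A = πr²
dA/dt = 2πr · dr/dt = 2π(16)(4) = 128π cm²/s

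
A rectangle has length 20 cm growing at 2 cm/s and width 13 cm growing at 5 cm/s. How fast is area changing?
126 cm²/s

A = lw
dA/dt = w·dl/dt + l·dw/dt = 13·2 + 20·5 = 126 cm²/s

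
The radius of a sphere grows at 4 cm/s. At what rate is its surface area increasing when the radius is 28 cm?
896π cm²/s

S = 4πr²
dS/dt = dS/dr · dr/dt = 8πr · 4
At r = 28: dS/dt = 896π cm²/s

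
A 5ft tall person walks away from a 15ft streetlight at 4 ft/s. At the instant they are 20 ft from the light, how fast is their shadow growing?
2 ft/s

By similar triangles: 15/(x+s) = 5/s
Solving: s = 5x/10
ds/dt = 5/10 · dx/dt = 1/2 · 4 = 2 ft/s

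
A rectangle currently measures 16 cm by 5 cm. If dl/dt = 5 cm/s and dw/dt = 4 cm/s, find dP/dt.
18 cm/s

P = 2(l + w)
dP/dt = 2(dl/dt + dw/dt) = 2(5 + 4) = 18 cm/s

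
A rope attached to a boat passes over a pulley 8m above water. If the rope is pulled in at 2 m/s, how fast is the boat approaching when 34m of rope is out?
34√273/273 ≈ 2.058 m/s

rope² = x² + 8²
x = √(34² - 8²) = 2√273
dx/dt = (rope/x) · d(rope)/dt = (34/(2√273)) · (-2) = -34√273/273 m/s
The boat approaches at 34√273/273 ≈ 2.058 m/s.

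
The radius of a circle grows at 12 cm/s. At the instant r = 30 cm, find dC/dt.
24π cm/s

C = 2πr
dC/dt = 2π · dr/dt = 2π · 12 = 24π cm/s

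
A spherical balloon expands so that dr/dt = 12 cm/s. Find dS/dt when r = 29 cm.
2784π cm²/s

S = 4πr²
dS/dt = dS/dr · dr/dt = 8πr · 12
At r = 29: dS/dt = 2784π cm²/s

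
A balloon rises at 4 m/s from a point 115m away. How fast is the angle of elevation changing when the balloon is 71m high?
0.025183 rad/s

tan(θ) = y/115
sec²(θ) · dθ/dt = (1/115) · dy/dt
dθ/dt = cos²(θ)/115 · 4 = 115/(115² + 71²) · 4
dθ/dt = 0.025183 rad/s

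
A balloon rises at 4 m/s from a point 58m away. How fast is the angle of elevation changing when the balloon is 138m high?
0.010353 rad/s

tan(θ) = y/58
sec²(θ) · dθ/dt = (1/58) · dy/dt
dθ/dt = cos²(θ)/58 · 4 = 58/(58² + 138²) · 4
dθ/dt = 0.010353 rad/s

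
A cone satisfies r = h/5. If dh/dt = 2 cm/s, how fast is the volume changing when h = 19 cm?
722π/25 cm³/s

V = (1/3)π(h/5)²h = πh³/75
dV/dt = πh²/25 · 2
At h = 19: dV/dt = 722π/25 cm³/s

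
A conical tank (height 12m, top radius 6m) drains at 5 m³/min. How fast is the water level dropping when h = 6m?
5/(9π) ≈ 0.1768 m/min

r/h = 6/12, so r = (1/2)h
V = (1/3)πr²h = (1/3)π((1/2)h)²h = (1/12)πh³
dV/dh = (1/4)πh²
dh/dt = (dV/dt)/(dV/dh) = -5/((1/4)π·6²) = -5/(9π) m/min
The level is dropping at 5/(9π) ≈ 0.1768 m/min.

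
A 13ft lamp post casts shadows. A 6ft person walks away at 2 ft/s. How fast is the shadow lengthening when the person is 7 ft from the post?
12/7 ft/s

By similar triangles: 13/(x+s) = 6/s
Solving: s = 6x/7
ds/dt = 6/7 · dx/dt = 6/7 · 2 = 12/7 ft/s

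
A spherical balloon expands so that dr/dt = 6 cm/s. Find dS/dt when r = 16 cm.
768π cm²/s

S = 4πr²
dS/dt = dS/dr · dr/dt = 8πr · 6
At r = 16: dS/dt = 768π cm²/s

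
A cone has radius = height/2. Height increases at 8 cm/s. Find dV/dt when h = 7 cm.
98π cm³/s

V = (1/3)π(h/2)²h = πh³/12
dV/dt = πh²/4 · 8
At h = 7: dV/dt = 98π cm³/s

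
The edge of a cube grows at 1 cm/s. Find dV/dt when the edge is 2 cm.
12 cm³/s

V = s³
dV/dt = 3s² · ds/dt = 3·2²·1 = 12 cm³/s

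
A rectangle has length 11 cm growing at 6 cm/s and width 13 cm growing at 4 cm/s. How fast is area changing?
122 cm²/s

A = lw
dA/dt = w·dl/dt + l·dw/dt = 13·6 + 11·4 = 122 cm²/s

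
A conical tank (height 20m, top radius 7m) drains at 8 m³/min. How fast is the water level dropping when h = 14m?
800/(2401π) ≈ 0.1061 m/min

r/h = 7/20, so r = (7/20)h
V = (1/3)πr²h = (1/3)π((7/20)h)²h = (49/1200)πh³
dV/dh = (49/400)πh²
dh/dt = (dV/dt)/(dV/dh) = -8/((49/400)π·14²) = -800/(2401π) m/min
The level is dropping at 800/(2401π) ≈ 0.1061 m/min.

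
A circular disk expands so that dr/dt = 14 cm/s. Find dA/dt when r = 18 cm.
504π cm²/s

A = πr²
dA/dt = 2πr · dr/dt = 2π(18)(14) = 504π cm²/s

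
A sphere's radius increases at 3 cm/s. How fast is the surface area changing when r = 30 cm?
720π cm²/s

S = 4πr²
dS/dt = dS/dr · dr/dt = 8πr · 3
At r = 30: dS/dt = 720π cm²/s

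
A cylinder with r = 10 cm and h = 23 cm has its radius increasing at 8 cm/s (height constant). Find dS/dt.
688π cm²/s

S = 2πrh + 2πr² (lateral + bases)
dS/dt = (2πh + 4πr)·dr/dt = (2π·23 + 4π·10)·8
= 688π cm²/s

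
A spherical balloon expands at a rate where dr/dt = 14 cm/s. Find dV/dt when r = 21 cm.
24696π cm³/s

V = (4/3)πr³
dV/dt = dV/dr · dr/dt = 4πr² · 14
At r = 21: dV/dt = 24696π cm³/s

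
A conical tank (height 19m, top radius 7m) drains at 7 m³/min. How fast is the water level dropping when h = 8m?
361/(448π) ≈ 0.2565 m/min

r/h = 7/19, so r = (7/19)h
V = (1/3)πr²h = (1/3)π((7/19)h)²h = (49/1083)πh³
dV/dh = (49/361)πh²
dh/dt = (dV/dt)/(dV/dh) = -7/((49/361)π·8²) = -361/(448π) m/min
The level is dropping at 361/(448π) ≈ 0.2565 m/min.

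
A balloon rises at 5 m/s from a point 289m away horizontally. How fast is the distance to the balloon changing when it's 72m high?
72√88705/17741 ≈ 1.209 m/s

z² = 289² + y²
z = √(289² + 72²) = √88705
dz/dt = y/z · dy/dt = 72/√88705 · 5 = 72√88705/17741 ≈ 1.209 m/s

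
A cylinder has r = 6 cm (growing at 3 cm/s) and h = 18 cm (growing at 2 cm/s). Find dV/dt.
720π cm³/s

V = πr²h
dV/dt = 2πrh·dr/dt + πr²·dh/dt
= 2π(6)(18)(3) + π(6)²(2)
= 720π cm³/s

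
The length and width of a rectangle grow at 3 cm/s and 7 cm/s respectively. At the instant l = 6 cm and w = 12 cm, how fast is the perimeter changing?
20 cm/s

P = 2(l + w)
dP/dt = 2(dl/dt + dw/dt) = 2(3 + 7) = 20 cm/s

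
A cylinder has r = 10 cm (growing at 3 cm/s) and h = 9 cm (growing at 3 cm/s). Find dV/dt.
840π cm³/s

V = πr²h
dV/dt = 2πrh·dr/dt + πr²·dh/dt
= 2π(10)(9)(3) + π(10)²(3)
= 840π cm³/s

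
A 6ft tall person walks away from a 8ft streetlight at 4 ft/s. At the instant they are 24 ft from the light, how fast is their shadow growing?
12 ft/s

By similar triangles: 8/(x+s) = 6/s
Solving: s = 6x/2
ds/dt = 6/2 · dx/dt = 3 · 4 = 12 ft/s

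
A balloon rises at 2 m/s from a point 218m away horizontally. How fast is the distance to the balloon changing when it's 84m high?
84√13645/13645 ≈ 0.7191 m/s

z² = 218² + y²
z = √(218² + 84²) = 2√13645
dz/dt = y/z · dy/dt = 84/(2√13645) · 2 = 84√13645/13645 ≈ 0.7191 m/s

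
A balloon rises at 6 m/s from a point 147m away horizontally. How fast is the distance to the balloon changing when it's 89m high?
267√29530/14765 ≈ 3.107 m/s

z² = 147² + y²
z = √(147² + 89²) = √29530
dz/dt = y/z · dy/dt = 89/√29530 · 6 = 267√29530/14765 ≈ 3.107 m/s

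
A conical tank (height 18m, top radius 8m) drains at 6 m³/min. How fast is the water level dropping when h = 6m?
27/(32π) ≈ 0.2686 m/min

r/h = 8/18, so r = (4/9)h
V = (1/3)πr²h = (1/3)π((4/9)h)²h = (16/243)πh³
dV/dh = (16/81)πh²
dh/dt = (dV/dt)/(dV/dh) = -6/((16/81)π·6²) = -27/(32π) m/min
The level is dropping at 27/(32π) ≈ 0.2686 m/min.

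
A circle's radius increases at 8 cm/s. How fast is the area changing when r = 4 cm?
64π cm²/s

A = πr²
dA/dt = 2πr · dr/dt = 2π(4)(8) = 64π cm²/s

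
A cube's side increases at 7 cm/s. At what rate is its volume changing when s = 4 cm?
336 cm³/s

V = s³
dV/dt = 3s² · ds/dt = 3·4²·7 = 336 cm³/s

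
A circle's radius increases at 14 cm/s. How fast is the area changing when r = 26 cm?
728π cm²/s

A = πr²
dA/dt = 2πr · dr/dt = 2π(26)(14) = 728π cm²/s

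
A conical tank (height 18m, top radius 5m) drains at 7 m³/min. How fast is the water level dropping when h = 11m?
2268/(3025π) ≈ 0.2387 m/min

r/h = 5/18, so r = (5/18)h
V = (1/3)πr²h = (1/3)π((5/18)h)²h = (25/972)πh³
dV/dh = (25/324)πh²
dh/dt = (dV/dt)/(dV/dh) = -7/((25/324)π·11²) = -2268/(3025π) m/min
The level is dropping at 2268/(3025π) ≈ 0.2387 m/min.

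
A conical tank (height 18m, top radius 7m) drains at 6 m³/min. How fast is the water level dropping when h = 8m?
243/(392π) ≈ 0.1973 m/min

r/h = 7/18, so r = (7/18)h
V = (1/3)πr²h = (1/3)π((7/18)h)²h = (49/972)πh³
dV/dh = (49/324)πh²
dh/dt = (dV/dt)/(dV/dh) = -6/((49/324)π·8²) = -243/(392π) m/min
The level is dropping at 243/(392π) ≈ 0.1973 m/min.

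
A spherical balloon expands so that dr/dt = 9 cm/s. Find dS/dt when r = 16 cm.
1152π cm²/s

S = 4πr²
dS/dt = dS/dr · dr/dt = 8πr · 9
At r = 16: dS/dt = 1152π cm²/s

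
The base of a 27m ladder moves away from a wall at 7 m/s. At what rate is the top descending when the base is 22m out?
22√5/5 ≈ 9.839 m/s

x² + y² = 27²
2x·dx/dt + 2y·dy/dt = 0
dy/dt = -x/y · dx/dt = -22/(7√5) · 7 = -22√5/5 m/s
The top is descending at 22√5/5 ≈ 9.839 m/s.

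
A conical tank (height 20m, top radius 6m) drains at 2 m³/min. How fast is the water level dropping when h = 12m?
25/(162π) ≈ 0.04912 m/min

r/h = 6/20, so r = (3/10)h
V = (1/3)πr²h = (1/3)π((3/10)h)²h = (3/100)πh³
dV/dh = (9/100)πh²
dh/dt = (dV/dt)/(dV/dh) = -2/((9/100)π·12²) = -25/(162π) m/min
The level is dropping at 25/(162π) ≈ 0.04912 m/min.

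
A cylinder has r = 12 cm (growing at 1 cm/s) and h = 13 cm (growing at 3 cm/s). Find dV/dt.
744π cm³/s

V = πr²h
dV/dt = 2πrh·dr/dt + πr²·dh/dt
= 2π(12)(13)(1) + π(12)²(3)
= 744π cm³/s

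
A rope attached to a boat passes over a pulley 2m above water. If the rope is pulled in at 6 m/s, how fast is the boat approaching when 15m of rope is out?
90√221/221 ≈ 6.054 m/s

rope² = x² + 2²
x = √(15² - 2²) = √221
dx/dt = (rope/x) · d(rope)/dt = (15/√221) · (-6) = -90√221/221 m/s
The boat approaches at 90√221/221 ≈ 6.054 m/s.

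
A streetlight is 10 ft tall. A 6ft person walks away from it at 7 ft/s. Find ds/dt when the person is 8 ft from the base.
21/2 ft/s

By similar triangles: 10/(x+s) = 6/s
Solving: s = 6x/4
ds/dt = 6/4 · dx/dt = 3/2 · 7 = 21/2 ft/s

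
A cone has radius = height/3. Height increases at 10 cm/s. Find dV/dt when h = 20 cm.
4000π/9 cm³/s

V = (1/3)π(h/3)²h = πh³/27
dV/dt = πh²/9 · 10
At h = 20: dV/dt = 4000π/9 cm³/s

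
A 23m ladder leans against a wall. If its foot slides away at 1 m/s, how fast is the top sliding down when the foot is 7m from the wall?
7√30/120 ≈ 0.3195 m/s

x² + y² = 23²
2x·dx/dt + 2y·dy/dt = 0
dy/dt = -x/y · dx/dt = -7/(4√30) · 1 = -7√30/120 m/s
The top is descending at 7√30/120 ≈ 0.3195 m/s.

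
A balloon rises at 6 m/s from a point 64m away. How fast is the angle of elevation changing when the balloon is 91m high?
0.031025 rad/s

tan(θ) = y/64
sec²(θ) · dθ/dt = (1/64) · dy/dt
dθ/dt = cos²(θ)/64 · 6 = 64/(64² + 91²) · 6
dθ/dt = 0.031025 rad/s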